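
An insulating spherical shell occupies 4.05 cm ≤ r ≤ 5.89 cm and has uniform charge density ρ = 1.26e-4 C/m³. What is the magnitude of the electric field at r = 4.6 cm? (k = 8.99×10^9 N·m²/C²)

6.93e4 N/C

Use a concentric Gaussian sphere at r = 4.6 cm (within the shell material, 4.05 cm < r < 5.89 cm).
Only the shell between 4.05 cm and r is enclosed: Q_enc = ρ·(4π/3)(r³ − a³) = (1.26×10^-4)·(4π/3)·((0.046)³ − (0.0405)³) = 1.631e-8 C.
By Gauss's law, ∮E·dA = E·4πr² = Q_enc/ε₀.
E = k|Q_enc|/r² = (8.99×10^9)(1.631×10^-8)/(0.046)² = 6.93e4 N/C.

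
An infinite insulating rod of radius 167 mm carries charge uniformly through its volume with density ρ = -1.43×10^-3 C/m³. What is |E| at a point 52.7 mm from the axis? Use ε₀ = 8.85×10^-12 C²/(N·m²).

E = 4.26e6 V/m

Coaxial Gaussian cylinder, radius r = 52.7 mm, length L (r < R).
Charge inside radius r per length L is ρ·πr²·L, so λ_enc = ρπr² = -1.248×10^-5 C/m.
Since E is radial and uniform over the curved surface, Φ = E·2πrL = Q_enc/ε₀ = λ_enc L/ε₀.
E = |λ_enc|/(2πε₀r) = (1.248×10^-5)/(2π·8.85×10^-12·0.0527) = 4.26×10^6 N/C.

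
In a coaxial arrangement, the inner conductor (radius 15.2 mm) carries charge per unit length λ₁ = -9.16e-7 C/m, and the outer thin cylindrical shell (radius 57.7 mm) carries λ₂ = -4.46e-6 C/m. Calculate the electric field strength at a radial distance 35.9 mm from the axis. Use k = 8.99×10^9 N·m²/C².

E ≈ 4.59×10^5 N/C

By cylindrical symmetry E is radial; use a coaxial Gaussian cylinder of radius 35.9 mm and length L (between the conductors, 15.2 mm < r < 57.7 mm).
Only the inner wire is enclosed; the outer shell contributes nothing inside itself. λ_enc = λ₁ = -9.16×10^-7 C/m.
Since E is radial and uniform over the curved surface, Φ = E·2πrL = Q_enc/ε₀ = λ_enc L/ε₀.
E = 2k|λ_enc|/r = 2(8.99×10^9)(9.16×10^-7)/(0.0359) = 4.59×10^5 N/C.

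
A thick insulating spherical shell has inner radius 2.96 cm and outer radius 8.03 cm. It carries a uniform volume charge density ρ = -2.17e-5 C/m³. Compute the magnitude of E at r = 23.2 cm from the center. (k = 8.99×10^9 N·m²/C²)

Use a concentric Gaussian sphere at r = 23.2 cm (r > 8.03 cm, enclosing the whole shell).
Q_enc = ρ·(4π/3)(b³ − a³) = (-2.17×10^-5)·(4π/3)·((0.0803)³ − (0.0296)³) = -4.471e-8 C.
Since E is radial and uniform over the Gaussian sphere, Φ = E·4πr² = Q_enc/ε₀.
E = k|Q_enc|/r² = (8.99×10^9)(4.471e-8)/(0.232)² = 7.47×10^3 N/C.

E = 7.47e3 V/m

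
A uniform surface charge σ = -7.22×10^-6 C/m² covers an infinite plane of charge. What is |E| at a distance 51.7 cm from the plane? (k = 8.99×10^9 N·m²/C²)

E = 4.08×10^5 N/C

Choose a cylindrical pillbox piercing the sheet, end faces (area A) parallel to it.
Only the two end caps contribute flux: Φ = 2EA. With Q_enc = σA, Gauss's law gives E = |σ|/(2ε₀).
E = 2πk|σ| = 2π(8.99×10^9)(7.22×10^-6) = 4.08e5 N/C.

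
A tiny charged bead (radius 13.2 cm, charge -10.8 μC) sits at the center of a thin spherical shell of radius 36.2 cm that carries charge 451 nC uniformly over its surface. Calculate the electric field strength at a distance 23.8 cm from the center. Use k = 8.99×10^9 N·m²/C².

1.71e6 V/m

Use a concentric Gaussian sphere at r = 23.8 cm (between the bodies, 13.2 cm < r < 36.2 cm).
The shell at 36.2 cm lies outside the Gaussian surface, so Q_enc = -10.8 μC = -1.08×10^-5 C.
By Gauss's law, ∮E·dA = E·4πr² = Q_enc/ε₀.
E = k|Q_enc|/r² = (8.99×10^9)(1.08e-5)/(0.238)² = 1.71e6 N/C.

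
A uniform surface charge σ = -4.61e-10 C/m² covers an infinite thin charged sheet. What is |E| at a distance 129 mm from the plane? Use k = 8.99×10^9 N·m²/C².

|E| ≈ 26 V/m

The symmetry is planar: E is normal to the sheet and the same magnitude on both sides. Take a pillbox straddling the sheet with end-cap area A.
Only the two end caps contribute flux: Φ = 2EA. With Q_enc = σA, Gauss's law gives E = |σ|/(2ε₀).
E = 2πk|σ| = 2π(8.99×10^9)(4.61e-10) = 26 N/C.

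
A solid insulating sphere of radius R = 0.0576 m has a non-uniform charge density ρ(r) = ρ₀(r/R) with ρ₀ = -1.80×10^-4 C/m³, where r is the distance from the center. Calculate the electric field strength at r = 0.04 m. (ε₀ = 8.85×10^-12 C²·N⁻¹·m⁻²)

Symmetry ⇒ E = E(r) r̂. Gaussian sphere of radius r = 0.04 m (r < R).
Integrate the density: Q_enc = 4π ∫₀^r ρ₀(r'/R)^1 r'² dr' = 4πρ₀ r^4/(4·R) = -2.513×10^-8 C.
By Gauss's law, ∮E·dA = E·4πr² = Q_enc/ε₀.
E = |Q_enc|/(4πε₀r²) = (2.513e-8)/(4π·8.85×10^-12·(0.04)²) = 1.41×10^5 N/C.

|E| = 1.41e5 N/C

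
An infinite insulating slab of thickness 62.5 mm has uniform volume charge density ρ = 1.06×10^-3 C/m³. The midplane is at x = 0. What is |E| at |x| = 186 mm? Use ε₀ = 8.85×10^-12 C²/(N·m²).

The point |x| = 186 mm lies outside the slab (half-thickness 0.03125 m). A symmetric pillbox spanning the full slab encloses Q_enc = ρ·d·A.
Flux = 2EA ⇒ E = |ρ|d/(2ε₀), independent of distance outside.
E = (1.06×10^-3)(0.0625)/(2·8.85×10^-12) = 3.74×10^6 N/C.

|E| ≈ 3.74e6 V/m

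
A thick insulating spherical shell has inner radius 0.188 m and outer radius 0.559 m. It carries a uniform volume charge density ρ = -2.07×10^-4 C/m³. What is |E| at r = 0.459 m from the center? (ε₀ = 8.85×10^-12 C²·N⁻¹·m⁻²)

Take a concentric spherical Gaussian surface of radius r = 0.459 m (within the shell material, 0.188 m < r < 0.559 m).
Only the shell between 0.188 m and r is enclosed: Q_enc = ρ·(4π/3)(r³ − a³) = (-2.07×10^-4)·(4π/3)·((0.459)³ − (0.188)³) = -7.809×10^-5 C.
Gauss's law: E·4πr² = Q_enc/ε₀.
E = |Q_enc|/(4πε₀r²) = (7.809×10^-5)/(4π·8.85×10^-12·(0.459)²) = 3.33×10^6 N/C.

|E| ≈ 3.33×10^6 N/C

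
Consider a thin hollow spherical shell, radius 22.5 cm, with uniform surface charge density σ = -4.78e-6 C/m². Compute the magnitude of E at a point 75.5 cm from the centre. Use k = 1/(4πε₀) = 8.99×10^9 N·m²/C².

Symmetry ⇒ E = E(r) r̂. Gaussian sphere of radius r = 75.5 cm (r > 22.5 cm).
The entire shell is enclosed: Q_enc = σ·4πR² = (-4.78×10^-6)·4π·(0.225)² = -3.041×10^-6 C.
Applying ∮E·dA = Q_enc/ε₀ with Φ = E(4πr²):
E = k|Q_enc|/r² = (8.99×10^9)(3.041×10^-6)/(0.755)² = 4.80×10^4 N/C.

|E| ≈ 4.80×10^4 N/C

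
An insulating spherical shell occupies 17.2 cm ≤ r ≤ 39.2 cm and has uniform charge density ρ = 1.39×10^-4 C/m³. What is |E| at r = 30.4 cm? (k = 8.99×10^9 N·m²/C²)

|E| = 1.30×10^6 N/C

Use a concentric Gaussian sphere at r = 30.4 cm (within the shell material, 17.2 cm < r < 39.2 cm).
Only the shell between 17.2 cm and r is enclosed: Q_enc = ρ·(4π/3)(r³ − a³) = (1.39e-4)·(4π/3)·((0.304)³ − (0.172)³) = 1.34×10^-5 C.
Applying ∮E·dA = Q_enc/ε₀ with Φ = E(4πr²):
E = k|Q_enc|/r² = (8.99×10^9)(1.34×10^-5)/(0.304)² = 1.30×10^6 N/C.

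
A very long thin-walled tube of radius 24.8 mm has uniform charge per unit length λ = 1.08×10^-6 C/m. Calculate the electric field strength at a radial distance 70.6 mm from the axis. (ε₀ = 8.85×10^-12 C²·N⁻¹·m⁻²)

E ≈ 2.75×10^5 N/C

By cylindrical symmetry E is radial; use a coaxial Gaussian cylinder of radius 70.6 mm and length L (r > 24.8 mm).
The full line charge is enclosed: λ_enc = 1.08×10^-6 C/m.
Gauss's law: E·2πrL = λ_enc L/ε₀.
E = |λ_enc|/(2πε₀r) = (1.08×10^-6)/(2π·8.85×10^-12·0.0706) = 2.75×10^5 N/C.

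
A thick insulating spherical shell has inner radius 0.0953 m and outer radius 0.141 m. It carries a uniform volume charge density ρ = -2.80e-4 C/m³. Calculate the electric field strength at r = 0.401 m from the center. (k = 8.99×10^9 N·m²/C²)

Use a concentric Gaussian sphere at r = 0.401 m (r > 0.141 m, enclosing the whole shell).
Q_enc = ρ·(4π/3)(b³ − a³) = (-2.80×10^-4)·(4π/3)·((0.141)³ − (0.0953)³) = -2.273×10^-6 C.
Gauss's law: E·4πr² = Q_enc/ε₀.
E = k|Q_enc|/r² = (8.99×10^9)(2.273×10^-6)/(0.401)² = 1.27e5 N/C.

|E| = 1.27×10^5 N/C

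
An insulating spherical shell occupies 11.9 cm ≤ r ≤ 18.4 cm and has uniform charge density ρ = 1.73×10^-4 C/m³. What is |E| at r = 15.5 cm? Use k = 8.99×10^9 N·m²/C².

Use a concentric Gaussian sphere at r = 15.5 cm (within the shell material, 11.9 cm < r < 18.4 cm).
Enclosed charge is the volume from a to r: Q_enc = (4π/3)ρ(r³ − a³) = 1.477e-6 C.
Since E is radial and uniform over the Gaussian sphere, Φ = E·4πr² = Q_enc/ε₀.
E = k|Q_enc|/r² = (8.99×10^9)(1.477e-6)/(0.155)² = 5.53e5 N/C.

|E| = 5.53e5 V/m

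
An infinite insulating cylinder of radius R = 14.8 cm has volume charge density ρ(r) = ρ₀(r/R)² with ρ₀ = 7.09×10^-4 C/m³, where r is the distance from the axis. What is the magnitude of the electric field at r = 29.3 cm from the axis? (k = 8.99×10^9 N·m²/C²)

E = 1.50e6 V/m

By cylindrical symmetry E is radial; use a coaxial Gaussian cylinder of radius 29.3 cm and length L (r > R, full charge per length enclosed).
λ_enc = 2π ∫₀^R ρ₀(r'/R)^2 r' dr' = 2πρ₀R²/4 = 2.439×10^-5 C/m.
Applying ∮E·dA = Q_enc/ε₀ with the end caps contributing no flux:
E = 2k|λ_enc|/r = 2(8.99×10^9)(2.439×10^-5)/(0.293) = 1.50e6 N/C.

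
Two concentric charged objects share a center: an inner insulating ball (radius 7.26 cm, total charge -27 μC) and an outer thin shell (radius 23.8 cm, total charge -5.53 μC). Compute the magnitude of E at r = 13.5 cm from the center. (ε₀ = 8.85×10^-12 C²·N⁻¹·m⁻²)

E = 1.33e7 N/C

Symmetry ⇒ E = E(r) r̂. Gaussian sphere of radius r = 13.5 cm (between the bodies, 7.26 cm < r < 23.8 cm).
The shell at 23.8 cm lies outside the Gaussian surface, so Q_enc = -27 μC = -2.70e-5 C.
Since E is radial and uniform over the Gaussian sphere, Φ = E·4πr² = Q_enc/ε₀.
E = |Q_enc|/(4πε₀r²) = (2.70×10^-5)/(4π·8.85×10^-12·(0.135)²) = 1.33×10^7 N/C.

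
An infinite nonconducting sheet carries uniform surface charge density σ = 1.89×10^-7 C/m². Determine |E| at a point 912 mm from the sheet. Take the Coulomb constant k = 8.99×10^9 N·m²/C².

|E| = 1.07×10^4 N/C

By planar symmetry E is perpendicular to the sheet and uniform; use a Gaussian pillbox with flat faces of area A on each side of the sheet.
Flux Φ = 2EA and Q_enc = σA, so 2EA = σA/ε₀ ⇒ E = |σ|/(2ε₀), independent of distance.
E = 2πk|σ| = 2π(8.99×10^9)(1.89×10^-7) = 1.07×10^4 N/C.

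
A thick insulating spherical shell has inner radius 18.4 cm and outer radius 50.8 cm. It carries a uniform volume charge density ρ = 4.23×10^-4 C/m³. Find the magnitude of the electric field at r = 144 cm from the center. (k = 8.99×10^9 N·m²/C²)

9.59×10^5 V/m

Symmetry ⇒ E = E(r) r̂. Gaussian sphere of radius r = 144 cm (r > 50.8 cm, enclosing the whole shell).
Q_enc = ρ·(4π/3)(b³ − a³) = (4.23×10^-4)·(4π/3)·((0.508)³ − (0.184)³) = 2.212×10^-4 C.
Since E is radial and uniform over the Gaussian sphere, Φ = E·4πr² = Q_enc/ε₀.
E = k|Q_enc|/r² = (8.99×10^9)(2.212e-4)/(1.44)² = 9.59×10^5 N/C.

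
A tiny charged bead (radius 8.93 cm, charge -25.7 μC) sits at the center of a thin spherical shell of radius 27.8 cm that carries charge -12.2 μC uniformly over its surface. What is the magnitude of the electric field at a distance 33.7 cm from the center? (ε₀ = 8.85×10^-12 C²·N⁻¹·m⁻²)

Use a concentric Gaussian sphere at r = 33.7 cm (r > 27.8 cm, enclosing both).
Q_enc = (-25.7 μC) + (-12.2 μC) = -3.79×10^-5 C.
Applying ∮E·dA = Q_enc/ε₀ with Φ = E(4πr²):
E = |Q_enc|/(4πε₀r²) = (3.79×10^-5)/(4π·8.85×10^-12·(0.337)²) = 3.00×10^6 N/C.

|E| = 3.00×10^6 N/C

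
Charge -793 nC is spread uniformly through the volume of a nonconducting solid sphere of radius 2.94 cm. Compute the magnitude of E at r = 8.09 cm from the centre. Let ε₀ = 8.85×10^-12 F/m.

E ≈ 1.09×10^6 V/m

Symmetry ⇒ E = E(r) r̂. Gaussian sphere of radius r = 8.09 cm (r > R, so the entire charge is enclosed).
Q_enc = -793 nC = -7.93×10^-7 C.
Gauss's law: E·4πr² = Q_enc/ε₀.
E = |Q_enc|/(4πε₀r²) = (7.93×10^-7)/(4π·8.85×10^-12·(0.0809)²) = 1.09×10^6 N/C.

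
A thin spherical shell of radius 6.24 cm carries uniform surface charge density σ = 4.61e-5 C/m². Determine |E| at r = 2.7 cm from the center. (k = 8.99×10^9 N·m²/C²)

E = 0

Use a concentric Gaussian sphere at r = 2.7 cm (inside the shell, r < 6.24 cm).
No charge lies within this surface, so Q_enc = 0 and Gauss's law gives E·4πr² = 0 ⇒ E = 0.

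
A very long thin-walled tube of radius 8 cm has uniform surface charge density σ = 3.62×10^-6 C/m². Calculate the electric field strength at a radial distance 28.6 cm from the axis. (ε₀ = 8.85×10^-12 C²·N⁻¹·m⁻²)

Take a coaxial cylindrical Gaussian surface of radius r = 28.6 cm and length L (r > 8 cm).
The whole shell is enclosed: λ_enc = σ·2πR = (3.62e-6)·2π·(0.08) = 1.82×10^-6 C/m.
Gauss's law: E·2πrL = λ_enc L/ε₀.
E = |λ_enc|/(2πε₀r) = (1.82e-6)/(2π·8.85×10^-12·0.286) = 1.14×10^5 N/C.

E = 1.14×10^5 N/C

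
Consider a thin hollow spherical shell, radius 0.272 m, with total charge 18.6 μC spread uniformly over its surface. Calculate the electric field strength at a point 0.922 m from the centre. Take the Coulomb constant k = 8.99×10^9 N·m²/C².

|E| = 1.97e5 V/m

By spherical symmetry E is radial; choose a Gaussian sphere of radius r = 0.922 m (r > 0.272 m).
The entire shell is enclosed: Q_enc = 1.86e-5 C.
Applying ∮E·dA = Q_enc/ε₀ with Φ = E(4πr²):
E = k|Q_enc|/r² = (8.99×10^9)(1.86e-5)/(0.922)² = 1.97×10^5 N/C.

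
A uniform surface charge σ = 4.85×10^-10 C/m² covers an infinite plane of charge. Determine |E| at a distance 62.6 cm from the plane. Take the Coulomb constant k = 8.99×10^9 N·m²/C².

The symmetry is planar: E is normal to the sheet and the same magnitude on both sides. Take a pillbox straddling the sheet with end-cap area A.
Only the two end caps contribute flux: Φ = 2EA. With Q_enc = σA, Gauss's law gives E = |σ|/(2ε₀).
E = 2πk|σ| = 2π(8.99×10^9)(4.85×10^-10) = 27.4 N/C.

27.4 V/m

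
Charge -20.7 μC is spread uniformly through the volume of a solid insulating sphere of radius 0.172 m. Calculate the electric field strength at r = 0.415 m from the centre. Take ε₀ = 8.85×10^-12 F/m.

Take a concentric spherical Gaussian surface of radius r = 0.415 m (r > R, so the entire charge is enclosed).
Q_enc = -20.7 μC = -2.07×10^-5 C.
Since E is radial and uniform over the Gaussian sphere, Φ = E·4πr² = Q_enc/ε₀.
E = |Q_enc|/(4πε₀r²) = (2.07e-5)/(4π·8.85×10^-12·(0.415)²) = 1.08e6 N/C.

|E| = 1.08×10^6 N/C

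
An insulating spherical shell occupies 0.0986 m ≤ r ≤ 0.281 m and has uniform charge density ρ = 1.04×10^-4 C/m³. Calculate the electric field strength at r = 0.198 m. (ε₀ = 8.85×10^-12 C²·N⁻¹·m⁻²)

By spherical symmetry E is radial; choose a Gaussian sphere of radius r = 0.198 m (within the shell material, 0.0986 m < r < 0.281 m).
Enclosed charge is the volume from a to r: Q_enc = (4π/3)ρ(r³ − a³) = 2.964e-6 C.
Applying ∮E·dA = Q_enc/ε₀ with Φ = E(4πr²):
E = |Q_enc|/(4πε₀r²) = (2.964×10^-6)/(4π·8.85×10^-12·(0.198)²) = 6.80×10^5 N/C.

E = 6.80e5 N/C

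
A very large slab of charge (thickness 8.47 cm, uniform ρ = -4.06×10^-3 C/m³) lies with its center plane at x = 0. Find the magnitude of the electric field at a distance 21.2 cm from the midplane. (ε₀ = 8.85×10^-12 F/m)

|E| = 1.94×10^7 N/C

The point |x| = 21.2 cm lies outside the slab (half-thickness 0.04235 m). A symmetric pillbox spanning the full slab encloses Q_enc = ρ·d·A.
Flux = 2EA ⇒ E = |ρ|d/(2ε₀), independent of distance outside.
E = (4.06e-3)(0.0847)/(2·8.85×10^-12) = 1.94×10^7 N/C.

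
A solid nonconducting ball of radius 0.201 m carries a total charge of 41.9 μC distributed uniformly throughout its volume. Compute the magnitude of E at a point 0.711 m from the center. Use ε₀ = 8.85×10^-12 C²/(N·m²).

Take a concentric spherical Gaussian surface of radius r = 0.711 m (r > R, so the entire charge is enclosed).
Q_enc = 41.9 μC = 4.19e-5 C.
Since E is radial and uniform over the Gaussian sphere, Φ = E·4πr² = Q_enc/ε₀.
E = |Q_enc|/(4πε₀r²) = (4.19×10^-5)/(4π·8.85×10^-12·(0.711)²) = 7.45×10^5 N/C.

E = 7.45e5 N/C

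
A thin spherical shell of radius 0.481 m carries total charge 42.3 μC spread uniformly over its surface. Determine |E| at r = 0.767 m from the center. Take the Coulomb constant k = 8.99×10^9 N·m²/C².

Symmetry ⇒ E = E(r) r̂. Gaussian sphere of radius r = 0.767 m (r > 0.481 m).
The entire shell is enclosed: Q_enc = 4.23e-5 C.
Since E is radial and uniform over the Gaussian sphere, Φ = E·4πr² = Q_enc/ε₀.
E = k|Q_enc|/r² = (8.99×10^9)(4.23×10^-5)/(0.767)² = 6.46e5 N/C.

E = 6.46e5 N/C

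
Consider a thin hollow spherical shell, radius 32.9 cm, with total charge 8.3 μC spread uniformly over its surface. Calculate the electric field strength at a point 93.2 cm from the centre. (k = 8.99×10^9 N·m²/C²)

8.59e4 V/m

By spherical symmetry E is radial; choose a Gaussian sphere of radius r = 93.2 cm (r > 32.9 cm).
The entire shell is enclosed: Q_enc = 8.30×10^-6 C.
By Gauss's law, ∮E·dA = E·4πr² = Q_enc/ε₀.
E = k|Q_enc|/r² = (8.99×10^9)(8.30×10^-6)/(0.932)² = 8.59×10^4 N/C.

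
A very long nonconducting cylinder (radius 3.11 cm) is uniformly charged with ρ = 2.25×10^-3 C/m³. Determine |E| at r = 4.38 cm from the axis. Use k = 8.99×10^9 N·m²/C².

Coaxial Gaussian cylinder, radius r = 4.38 cm, length L (r > 3.11 cm, full cross-section enclosed).
λ_enc = ρ·πR² = (2.25×10^-3)π(0.0311)² = 6.837e-6 C/m.
Since E is radial and uniform over the curved surface, Φ = E·2πrL = Q_enc/ε₀ = λ_enc L/ε₀.
E = 2k|λ_enc|/r = 2(8.99×10^9)(6.837e-6)/(0.0438) = 2.81×10^6 N/C.

E ≈ 2.81×10^6 V/m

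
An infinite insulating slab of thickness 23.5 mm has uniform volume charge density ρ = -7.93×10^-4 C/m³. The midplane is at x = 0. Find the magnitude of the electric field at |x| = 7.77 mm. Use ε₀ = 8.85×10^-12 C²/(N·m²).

By symmetry E is perpendicular to the slab. A Gaussian pillbox from −7.77 mm to +7.77 mm (face area A) lies entirely within the slab.
Q_enc = ρ·(2x)·A and flux = 2EA, so 2EA = 2ρxA/ε₀ ⇒ E = |ρ|x/ε₀.
E = (7.93×10^-4)(0.00777)/(8.85×10^-12) = 6.96×10^5 N/C.

|E| = 6.96×10^5 N/C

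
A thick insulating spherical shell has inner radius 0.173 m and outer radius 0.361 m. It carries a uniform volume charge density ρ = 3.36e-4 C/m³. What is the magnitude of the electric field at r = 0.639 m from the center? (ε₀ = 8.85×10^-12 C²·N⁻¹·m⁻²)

Symmetry ⇒ E = E(r) r̂. Gaussian sphere of radius r = 0.639 m (r > 0.361 m, enclosing the whole shell).
Q_enc = ρ·(4π/3)(b³ − a³) = (3.36e-4)·(4π/3)·((0.361)³ − (0.173)³) = 5.893×10^-5 C.
By Gauss's law, ∮E·dA = E·4πr² = Q_enc/ε₀.
E = |Q_enc|/(4πε₀r²) = (5.893×10^-5)/(4π·8.85×10^-12·(0.639)²) = 1.30×10^6 N/C.

|E| = 1.30×10^6 N/C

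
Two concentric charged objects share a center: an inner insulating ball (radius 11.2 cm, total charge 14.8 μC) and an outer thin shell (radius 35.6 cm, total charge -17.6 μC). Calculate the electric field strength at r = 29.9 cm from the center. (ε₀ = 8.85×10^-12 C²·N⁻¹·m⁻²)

By spherical symmetry E is radial; choose a Gaussian sphere of radius r = 29.9 cm (between the bodies, 11.2 cm < r < 35.6 cm).
Only the inner charge is enclosed; the outer shell contributes nothing inside itself. Q_enc = 14.8 μC = 1.48×10^-5 C.
Gauss's law: E·4πr² = Q_enc/ε₀.
E = |Q_enc|/(4πε₀r²) = (1.48×10^-5)/(4π·8.85×10^-12·(0.299)²) = 1.49e6 N/C.

E ≈ 1.49×10^6 N/C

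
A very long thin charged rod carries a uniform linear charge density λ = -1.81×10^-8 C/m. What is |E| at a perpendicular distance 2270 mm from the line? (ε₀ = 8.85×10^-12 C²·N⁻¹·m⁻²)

E = 143 V/m

Choose a coaxial cylinder of radius r = 2270 mm (arbitrary length L) as the Gaussian surface.
Q_enc = λL, so λ_enc = -1.81e-8 C/m.
Since E is radial and uniform over the curved surface, Φ = E·2πrL = Q_enc/ε₀ = λ_enc L/ε₀.
E = |λ_enc|/(2πε₀r) = (1.81e-8)/(2π·8.85×10^-12·2.27) = 143 N/C.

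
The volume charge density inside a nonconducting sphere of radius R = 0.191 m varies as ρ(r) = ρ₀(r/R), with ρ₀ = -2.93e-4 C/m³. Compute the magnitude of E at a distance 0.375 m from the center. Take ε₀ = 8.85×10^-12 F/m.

|E| ≈ 4.10×10^5 V/m

Use a concentric Gaussian sphere at r = 0.375 m (r > R, all charge enclosed).
Q_enc = 4π ∫₀^R ρ₀(r'/R)^1 r'² dr' = 4πρ₀R³/4 = -6.414e-6 C.
Applying ∮E·dA = Q_enc/ε₀ with Φ = E(4πr²):
E = |Q_enc|/(4πε₀r²) = (6.414e-6)/(4π·8.85×10^-12·(0.375)²) = 4.10e5 N/C.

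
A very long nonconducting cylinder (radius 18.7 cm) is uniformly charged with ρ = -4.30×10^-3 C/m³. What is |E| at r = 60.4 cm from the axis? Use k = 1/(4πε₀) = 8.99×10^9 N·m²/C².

E = 1.41×10^7 N/C

Take a coaxial cylindrical Gaussian surface of radius r = 60.4 cm and length L (r > 18.7 cm, full cross-section enclosed).
λ_enc = ρ·πR² = (-4.30e-3)π(0.187)² = -4.724×10^-4 C/m.
Gauss's law: E·2πrL = λ_enc L/ε₀.
E = 2k|λ_enc|/r = 2(8.99×10^9)(4.724×10^-4)/(0.604) = 1.41e7 N/C.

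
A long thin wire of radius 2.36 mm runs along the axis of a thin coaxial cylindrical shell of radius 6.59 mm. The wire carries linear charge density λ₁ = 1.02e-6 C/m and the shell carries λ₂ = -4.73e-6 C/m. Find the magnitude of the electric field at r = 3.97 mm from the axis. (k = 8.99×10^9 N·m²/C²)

E ≈ 4.62e6 V/m

Choose a coaxial cylinder of radius r = 3.97 mm (arbitrary length L) as the Gaussian surface (between the conductors, 2.36 mm < r < 6.59 mm).
Only the inner wire is enclosed; the outer shell contributes nothing inside itself. λ_enc = λ₁ = 1.02×10^-6 C/m.
Gauss's law: E·2πrL = λ_enc L/ε₀.
E = 2k|λ_enc|/r = 2(8.99×10^9)(1.02×10^-6)/(0.00397) = 4.62e6 N/C.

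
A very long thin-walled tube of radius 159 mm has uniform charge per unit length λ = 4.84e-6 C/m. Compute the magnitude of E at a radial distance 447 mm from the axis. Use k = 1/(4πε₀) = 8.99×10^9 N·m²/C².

Choose a coaxial cylinder of radius r = 447 mm (arbitrary length L) as the Gaussian surface (r > 159 mm).
The full line charge is enclosed: λ_enc = 4.84×10^-6 C/m.
Since E is radial and uniform over the curved surface, Φ = E·2πrL = Q_enc/ε₀ = λ_enc L/ε₀.
E = 2k|λ_enc|/r = 2(8.99×10^9)(4.84e-6)/(0.447) = 1.95×10^5 N/C.

E = 1.95×10^5 N/C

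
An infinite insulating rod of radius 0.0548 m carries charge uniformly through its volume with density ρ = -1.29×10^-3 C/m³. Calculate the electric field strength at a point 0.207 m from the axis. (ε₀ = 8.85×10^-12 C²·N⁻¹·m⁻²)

Choose a coaxial cylinder of radius r = 0.207 m (arbitrary length L) as the Gaussian surface (r > 0.0548 m, full cross-section enclosed).
λ_enc = ρ·πR² = (-1.29×10^-3)π(0.0548)² = -1.217×10^-5 C/m.
Gauss's law: E·2πrL = λ_enc L/ε₀.
E = |λ_enc|/(2πε₀r) = (1.217e-5)/(2π·8.85×10^-12·0.207) = 1.06×10^6 N/C.

1.06×10^6 N/C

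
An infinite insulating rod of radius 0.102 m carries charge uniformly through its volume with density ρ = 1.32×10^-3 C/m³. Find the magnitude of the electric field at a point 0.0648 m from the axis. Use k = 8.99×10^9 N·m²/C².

4.83×10^6 N/C

By cylindrical symmetry E is radial; use a coaxial Gaussian cylinder of radius 0.0648 m and length L (r < R).
Charge inside radius r per length L is ρ·πr²·L, so λ_enc = ρπr² = 1.741e-5 C/m.
Applying ∮E·dA = Q_enc/ε₀ with the end caps contributing no flux:
E = 2k|λ_enc|/r = 2(8.99×10^9)(1.741e-5)/(0.0648) = 4.83×10^6 N/C.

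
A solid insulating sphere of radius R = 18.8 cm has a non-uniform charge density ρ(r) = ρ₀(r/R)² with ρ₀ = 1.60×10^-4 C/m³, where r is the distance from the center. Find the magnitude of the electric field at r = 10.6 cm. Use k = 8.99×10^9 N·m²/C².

|E| ≈ 1.22e5 N/C

By spherical symmetry E is radial; choose a Gaussian sphere of radius r = 10.6 cm (r < R).
Integrate the density: Q_enc = 4π ∫₀^r ρ₀(r'/R)^2 r'² dr' = 4πρ₀ r^5/(5·R²) = 1.523×10^-7 C.
Since E is radial and uniform over the Gaussian sphere, Φ = E·4πr² = Q_enc/ε₀.
E = k|Q_enc|/r² = (8.99×10^9)(1.523×10^-7)/(0.106)² = 1.22e5 N/C.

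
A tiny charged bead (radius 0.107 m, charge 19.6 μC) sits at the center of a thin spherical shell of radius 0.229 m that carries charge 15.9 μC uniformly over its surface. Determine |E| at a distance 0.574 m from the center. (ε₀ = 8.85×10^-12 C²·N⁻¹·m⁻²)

|E| ≈ 9.69×10^5 N/C

Symmetry ⇒ E = E(r) r̂. Gaussian sphere of radius r = 0.574 m (r > 0.229 m, enclosing both).
Q_enc = (19.6 μC) + (15.9 μC) = 3.55e-5 C.
Since E is radial and uniform over the Gaussian sphere, Φ = E·4πr² = Q_enc/ε₀.
E = |Q_enc|/(4πε₀r²) = (3.55×10^-5)/(4π·8.85×10^-12·(0.574)²) = 9.69e5 N/C.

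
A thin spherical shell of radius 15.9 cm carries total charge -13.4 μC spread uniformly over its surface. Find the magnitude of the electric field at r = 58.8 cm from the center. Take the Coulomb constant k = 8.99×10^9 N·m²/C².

Symmetry ⇒ E = E(r) r̂. Gaussian sphere of radius r = 58.8 cm (r > 15.9 cm).
The entire shell is enclosed: Q_enc = -1.34×10^-5 C.
By Gauss's law, ∮E·dA = E·4πr² = Q_enc/ε₀.
E = k|Q_enc|/r² = (8.99×10^9)(1.34e-5)/(0.588)² = 3.48e5 N/C.

E = 3.48×10^5 N/C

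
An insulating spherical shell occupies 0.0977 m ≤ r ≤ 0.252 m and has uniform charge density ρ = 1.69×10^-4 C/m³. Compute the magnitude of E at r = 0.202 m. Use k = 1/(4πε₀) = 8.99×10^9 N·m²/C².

1.14×10^6 N/C

Symmetry ⇒ E = E(r) r̂. Gaussian sphere of radius r = 0.202 m (within the shell material, 0.0977 m < r < 0.252 m).
Only the shell between 0.0977 m and r is enclosed: Q_enc = ρ·(4π/3)(r³ − a³) = (1.69×10^-4)·(4π/3)·((0.202)³ − (0.0977)³) = 5.175×10^-6 C.
By Gauss's law, ∮E·dA = E·4πr² = Q_enc/ε₀.
E = k|Q_enc|/r² = (8.99×10^9)(5.175×10^-6)/(0.202)² = 1.14×10^6 N/C.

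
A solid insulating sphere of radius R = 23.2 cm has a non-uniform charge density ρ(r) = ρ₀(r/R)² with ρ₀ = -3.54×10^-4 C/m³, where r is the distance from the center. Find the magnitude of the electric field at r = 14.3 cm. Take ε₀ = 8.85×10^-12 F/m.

Take a concentric spherical Gaussian surface of radius r = 14.3 cm (r < R).
Integrate the density: Q_enc = 4π ∫₀^r ρ₀(r'/R)^2 r'² dr' = 4πρ₀ r^5/(5·R²) = -9.884×10^-7 C.
Since E is radial and uniform over the Gaussian sphere, Φ = E·4πr² = Q_enc/ε₀.
E = |Q_enc|/(4πε₀r²) = (9.884×10^-7)/(4π·8.85×10^-12·(0.143)²) = 4.35×10^5 N/C.

|E| = 4.35×10^5 N/C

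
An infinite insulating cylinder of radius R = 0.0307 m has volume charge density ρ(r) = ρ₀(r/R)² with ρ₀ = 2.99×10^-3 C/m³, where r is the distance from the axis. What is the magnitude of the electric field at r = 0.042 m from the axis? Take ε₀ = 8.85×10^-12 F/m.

By cylindrical symmetry E is radial; use a coaxial Gaussian cylinder of radius 0.042 m and length L (r > R, full charge per length enclosed).
λ_enc = 2π ∫₀^R ρ₀(r'/R)^2 r' dr' = 2πρ₀R²/4 = 4.427e-6 C/m.
By Gauss's law (flux through the curved wall only), E·2πrL = λ_enc L/ε₀.
E = |λ_enc|/(2πε₀r) = (4.427×10^-6)/(2π·8.85×10^-12·0.042) = 1.90×10^6 N/C.

|E| ≈ 1.90×10^6 V/m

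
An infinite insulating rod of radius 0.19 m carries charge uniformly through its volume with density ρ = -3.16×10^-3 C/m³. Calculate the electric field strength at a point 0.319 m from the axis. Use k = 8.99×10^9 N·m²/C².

E ≈ 2.02×10^7 N/C

By cylindrical symmetry E is radial; use a coaxial Gaussian cylinder of radius 0.319 m and length L (r > 0.19 m, full cross-section enclosed).
λ_enc = ρ·πR² = (-3.16×10^-3)π(0.19)² = -3.584×10^-4 C/m.
Applying ∮E·dA = Q_enc/ε₀ with the end caps contributing no flux:
E = 2k|λ_enc|/r = 2(8.99×10^9)(3.584×10^-4)/(0.319) = 2.02×10^7 N/C.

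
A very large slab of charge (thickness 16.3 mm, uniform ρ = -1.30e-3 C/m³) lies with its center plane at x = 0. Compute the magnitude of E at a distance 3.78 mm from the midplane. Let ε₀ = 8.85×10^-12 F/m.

By symmetry E is perpendicular to the slab. A Gaussian pillbox from −3.78 mm to +3.78 mm (face area A) lies entirely within the slab.
Q_enc = ρ·(2x)·A and flux = 2EA, so 2EA = 2ρxA/ε₀ ⇒ E = |ρ|x/ε₀.
E = (1.30×10^-3)(0.00378)/(8.85×10^-12) = 5.55×10^5 N/C.

E ≈ 5.55e5 N/C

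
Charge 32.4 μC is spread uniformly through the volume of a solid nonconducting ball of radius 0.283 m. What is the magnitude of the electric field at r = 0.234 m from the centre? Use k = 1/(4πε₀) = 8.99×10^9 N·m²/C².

E = 3.01e6 V/m

Take a concentric spherical Gaussian surface of radius r = 0.234 m (r < R).
Only the charge within r is enclosed: Q_enc = Q·(r/R)³ = (32.4 μC)·(0.234 m/0.283 m)³ = 1.832×10^-5 C.
Applying ∮E·dA = Q_enc/ε₀ with Φ = E(4πr²):
E = k|Q_enc|/r² = (8.99×10^9)(1.832×10^-5)/(0.234)² = 3.01×10^6 N/C.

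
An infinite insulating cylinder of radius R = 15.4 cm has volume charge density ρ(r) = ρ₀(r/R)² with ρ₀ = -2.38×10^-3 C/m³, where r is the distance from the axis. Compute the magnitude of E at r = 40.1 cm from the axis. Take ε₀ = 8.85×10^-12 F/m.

E ≈ 3.98×10^6 N/C

By cylindrical symmetry E is radial; use a coaxial Gaussian cylinder of radius 40.1 cm and length L (r > R, full charge per length enclosed).
λ_enc = 2π ∫₀^R ρ₀(r'/R)^2 r' dr' = 2πρ₀R²/4 = -8.866×10^-5 C/m.
Applying ∮E·dA = Q_enc/ε₀ with the end caps contributing no flux:
E = |λ_enc|/(2πε₀r) = (8.866×10^-5)/(2π·8.85×10^-12·0.401) = 3.98e6 N/C.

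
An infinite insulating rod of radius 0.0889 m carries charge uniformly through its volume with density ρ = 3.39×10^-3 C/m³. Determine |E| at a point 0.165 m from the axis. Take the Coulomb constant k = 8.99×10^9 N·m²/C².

Take a coaxial cylindrical Gaussian surface of radius r = 0.165 m and length L (r > 0.0889 m, full cross-section enclosed).
λ_enc = ρ·πR² = (3.39e-3)π(0.0889)² = 8.417×10^-5 C/m.
Applying ∮E·dA = Q_enc/ε₀ with the end caps contributing no flux:
E = 2k|λ_enc|/r = 2(8.99×10^9)(8.417×10^-5)/(0.165) = 9.17×10^6 N/C.

E = 9.17×10^6 N/C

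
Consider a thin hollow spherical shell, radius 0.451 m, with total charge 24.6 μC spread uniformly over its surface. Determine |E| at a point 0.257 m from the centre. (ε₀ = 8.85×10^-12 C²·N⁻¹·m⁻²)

E = 0 (no enclosed charge)

Take a concentric spherical Gaussian surface of radius r = 0.257 m (inside the shell, r < 0.451 m).
All the charge is outside the Gaussian surface: Q_enc = 0, hence E = 0 everywhere inside the shell.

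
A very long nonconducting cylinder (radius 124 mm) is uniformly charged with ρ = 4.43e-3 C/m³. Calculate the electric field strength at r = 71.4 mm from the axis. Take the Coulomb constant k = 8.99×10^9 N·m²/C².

E ≈ 1.79e7 V/m

Take a coaxial cylindrical Gaussian surface of radius r = 71.4 mm and length L (r < R).
Enclosed charge per unit length: λ_enc = ρ·πr² = (4.43×10^-3)π(0.0714)² = 7.095e-5 C/m.
By Gauss's law (flux through the curved wall only), E·2πrL = λ_enc L/ε₀.
E = 2k|λ_enc|/r = 2(8.99×10^9)(7.095×10^-5)/(0.0714) = 1.79×10^7 N/C.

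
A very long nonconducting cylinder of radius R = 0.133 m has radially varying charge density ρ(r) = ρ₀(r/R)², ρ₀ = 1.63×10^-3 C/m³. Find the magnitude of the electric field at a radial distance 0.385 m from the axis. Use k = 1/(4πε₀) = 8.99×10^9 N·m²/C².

E ≈ 2.12×10^6 N/C

Choose a coaxial cylinder of radius r = 0.385 m (arbitrary length L) as the Gaussian surface (r > R, full charge per length enclosed).
λ_enc = 2π ∫₀^R ρ₀(r'/R)^2 r' dr' = 2πρ₀R²/4 = 4.529e-5 C/m.
Since E is radial and uniform over the curved surface, Φ = E·2πrL = Q_enc/ε₀ = λ_enc L/ε₀.
E = 2k|λ_enc|/r = 2(8.99×10^9)(4.529×10^-5)/(0.385) = 2.12×10^6 N/C.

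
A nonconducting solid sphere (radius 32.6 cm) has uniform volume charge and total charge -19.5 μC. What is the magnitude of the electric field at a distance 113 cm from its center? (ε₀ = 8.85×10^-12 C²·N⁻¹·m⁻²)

E = 1.37×10^5 V/m

By spherical symmetry E is radial; choose a Gaussian sphere of radius r = 113 cm (r > R, so the entire charge is enclosed).
Q_enc = -19.5 μC = -1.95e-5 C.
Gauss's law: E·4πr² = Q_enc/ε₀.
E = |Q_enc|/(4πε₀r²) = (1.95×10^-5)/(4π·8.85×10^-12·(1.13)²) = 1.37e5 N/C.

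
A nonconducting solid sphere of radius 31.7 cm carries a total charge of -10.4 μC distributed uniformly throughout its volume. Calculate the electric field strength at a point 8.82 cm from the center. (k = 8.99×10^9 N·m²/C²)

Take a concentric spherical Gaussian surface of radius r = 8.82 cm (r < R).
For a uniform sphere the enclosed fraction is (r/R)³, so Q_enc = (-10.4 μC)(0.0882/0.317)³ = -2.24×10^-7 C.
Applying ∮E·dA = Q_enc/ε₀ with Φ = E(4πr²):
E = k|Q_enc|/r² = (8.99×10^9)(2.24e-7)/(0.0882)² = 2.59×10^5 N/C.

|E| ≈ 2.59×10^5 N/C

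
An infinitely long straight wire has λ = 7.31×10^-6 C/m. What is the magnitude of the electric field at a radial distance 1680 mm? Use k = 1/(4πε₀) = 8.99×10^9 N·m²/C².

E ≈ 7.82×10^4 N/C

Coaxial Gaussian cylinder, radius r = 1680 mm, length L.
Q_enc = λL, so λ_enc = 7.31×10^-6 C/m.
Since E is radial and uniform over the curved surface, Φ = E·2πrL = Q_enc/ε₀ = λ_enc L/ε₀.
E = 2k|λ_enc|/r = 2(8.99×10^9)(7.31×10^-6)/(1.68) = 7.82e4 N/C.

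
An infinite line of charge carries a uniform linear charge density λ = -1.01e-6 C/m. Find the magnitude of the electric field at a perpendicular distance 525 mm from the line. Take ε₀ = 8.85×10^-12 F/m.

Coaxial Gaussian cylinder, radius r = 525 mm, length L.
Q_enc = λL, so λ_enc = -1.01e-6 C/m.
Applying ∮E·dA = Q_enc/ε₀ with the end caps contributing no flux:
E = |λ_enc|/(2πε₀r) = (1.01×10^-6)/(2π·8.85×10^-12·0.525) = 3.46e4 N/C.

|E| ≈ 3.46×10^4 N/C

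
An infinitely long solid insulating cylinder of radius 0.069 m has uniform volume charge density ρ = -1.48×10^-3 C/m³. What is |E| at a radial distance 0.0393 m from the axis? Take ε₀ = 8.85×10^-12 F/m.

3.29×10^6 V/m

Take a coaxial cylindrical Gaussian surface of radius r = 0.0393 m and length L (r < R).
Charge inside radius r per length L is ρ·πr²·L, so λ_enc = ρπr² = -7.181e-6 C/m.
Gauss's law: E·2πrL = λ_enc L/ε₀.
E = |λ_enc|/(2πε₀r) = (7.181×10^-6)/(2π·8.85×10^-12·0.0393) = 3.29×10^6 N/C.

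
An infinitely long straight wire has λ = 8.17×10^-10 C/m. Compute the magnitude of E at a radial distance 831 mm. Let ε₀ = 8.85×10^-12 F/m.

Choose a coaxial cylinder of radius r = 831 mm (arbitrary length L) as the Gaussian surface.
Q_enc = λL, so λ_enc = 8.17×10^-10 C/m.
Gauss's law: E·2πrL = λ_enc L/ε₀.
E = |λ_enc|/(2πε₀r) = (8.17e-10)/(2π·8.85×10^-12·0.831) = 17.7 N/C.

|E| = 17.7 V/m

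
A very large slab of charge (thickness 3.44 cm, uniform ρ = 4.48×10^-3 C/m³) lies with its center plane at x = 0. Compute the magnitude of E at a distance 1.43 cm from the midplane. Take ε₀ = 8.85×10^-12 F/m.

By symmetry E is perpendicular to the slab. A Gaussian pillbox from −1.43 cm to +1.43 cm (face area A) lies entirely within the slab.
Q_enc = ρ·(2x)·A and flux = 2EA, so 2EA = 2ρxA/ε₀ ⇒ E = |ρ|x/ε₀.
E = (4.48×10^-3)(0.0143)/(8.85×10^-12) = 7.24×10^6 N/C.

7.24×10^6 N/C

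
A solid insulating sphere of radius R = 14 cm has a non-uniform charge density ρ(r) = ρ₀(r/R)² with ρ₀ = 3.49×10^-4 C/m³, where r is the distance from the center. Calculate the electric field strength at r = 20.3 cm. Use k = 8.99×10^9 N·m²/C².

|E| = 5.25×10^5 N/C

Symmetry ⇒ E = E(r) r̂. Gaussian sphere of radius r = 20.3 cm (r > R, all charge enclosed).
Q_enc = 4π ∫₀^R ρ₀(r'/R)^2 r'² dr' = 4πρ₀R³/5 = 2.407×10^-6 C.
By Gauss's law, ∮E·dA = E·4πr² = Q_enc/ε₀.
E = k|Q_enc|/r² = (8.99×10^9)(2.407×10^-6)/(0.203)² = 5.25e5 N/C.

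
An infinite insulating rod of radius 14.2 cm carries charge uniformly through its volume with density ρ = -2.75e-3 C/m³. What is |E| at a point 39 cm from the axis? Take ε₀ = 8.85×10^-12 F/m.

Choose a coaxial cylinder of radius r = 39 cm (arbitrary length L) as the Gaussian surface (r > 14.2 cm, full cross-section enclosed).
λ_enc = ρ·πR² = (-2.75×10^-3)π(0.142)² = -1.742e-4 C/m.
Since E is radial and uniform over the curved surface, Φ = E·2πrL = Q_enc/ε₀ = λ_enc L/ε₀.
E = |λ_enc|/(2πε₀r) = (1.742×10^-4)/(2π·8.85×10^-12·0.39) = 8.03×10^6 N/C.

8.03×10^6 N/C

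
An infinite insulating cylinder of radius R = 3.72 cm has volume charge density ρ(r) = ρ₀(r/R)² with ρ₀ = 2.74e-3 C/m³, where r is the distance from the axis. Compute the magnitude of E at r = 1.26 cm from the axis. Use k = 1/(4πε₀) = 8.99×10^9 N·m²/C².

|E| = 1.12e5 V/m

Take a coaxial cylindrical Gaussian surface of radius r = 1.26 cm and length L (r < R).
Integrating ρ over the cross-section to radius r: λ_enc = (2πρ₀/R²) ∫₀^r r'^3 dr' = 2πρ₀ r^4/(4·R²) = 7.839e-8 C/m.
Gauss's law: E·2πrL = λ_enc L/ε₀.
E = 2k|λ_enc|/r = 2(8.99×10^9)(7.839×10^-8)/(0.0126) = 1.12e5 N/C.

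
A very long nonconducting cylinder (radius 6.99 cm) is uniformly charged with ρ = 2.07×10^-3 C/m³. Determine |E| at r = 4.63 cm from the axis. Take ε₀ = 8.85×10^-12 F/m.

Choose a coaxial cylinder of radius r = 4.63 cm (arbitrary length L) as the Gaussian surface (r < R).
Enclosed charge per unit length: λ_enc = ρ·πr² = (2.07×10^-3)π(0.0463)² = 1.394×10^-5 C/m.
By Gauss's law (flux through the curved wall only), E·2πrL = λ_enc L/ε₀.
E = |λ_enc|/(2πε₀r) = (1.394×10^-5)/(2π·8.85×10^-12·0.0463) = 5.41×10^6 N/C.

E = 5.41e6 V/m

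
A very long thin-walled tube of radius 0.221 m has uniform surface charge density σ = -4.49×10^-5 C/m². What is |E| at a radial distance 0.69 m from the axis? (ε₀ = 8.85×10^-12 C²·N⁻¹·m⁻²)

Coaxial Gaussian cylinder, radius r = 0.69 m, length L (r > 0.221 m).
The whole shell is enclosed: λ_enc = σ·2πR = (-4.49×10^-5)·2π·(0.221) = -6.235×10^-5 C/m.
Applying ∮E·dA = Q_enc/ε₀ with the end caps contributing no flux:
E = |λ_enc|/(2πε₀r) = (6.235×10^-5)/(2π·8.85×10^-12·0.69) = 1.62×10^6 N/C.

1.62×10^6 V/m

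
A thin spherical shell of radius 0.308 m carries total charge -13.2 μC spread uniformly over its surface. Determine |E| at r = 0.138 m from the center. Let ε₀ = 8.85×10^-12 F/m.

E = 0 (no enclosed charge)

By spherical symmetry E is radial; choose a Gaussian sphere of radius r = 0.138 m (inside the shell, r < 0.308 m).
No charge lies within this surface, so Q_enc = 0 and Gauss's law gives E·4πr² = 0 ⇒ E = 0.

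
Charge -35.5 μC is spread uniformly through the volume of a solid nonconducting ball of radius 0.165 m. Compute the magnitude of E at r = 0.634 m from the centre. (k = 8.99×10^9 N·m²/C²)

7.94×10^5 N/C

By spherical symmetry E is radial; choose a Gaussian sphere of radius r = 0.634 m (r > R, so the entire charge is enclosed).
Q_enc = -35.5 μC = -3.55e-5 C.
Gauss's law: E·4πr² = Q_enc/ε₀.
E = k|Q_enc|/r² = (8.99×10^9)(3.55e-5)/(0.634)² = 7.94×10^5 N/C.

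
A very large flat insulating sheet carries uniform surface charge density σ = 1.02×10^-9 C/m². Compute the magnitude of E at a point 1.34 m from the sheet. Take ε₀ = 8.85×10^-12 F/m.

By planar symmetry E is perpendicular to the sheet and uniform; use a Gaussian pillbox with flat faces of area A on each side of the sheet.
Flux Φ = 2EA and Q_enc = σA, so 2EA = σA/ε₀ ⇒ E = |σ|/(2ε₀), independent of distance.
E = |σ|/(2ε₀) = (1.02×10^-9)/(2·8.85×10^-12) = 57.6 N/C.

57.6 N/C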